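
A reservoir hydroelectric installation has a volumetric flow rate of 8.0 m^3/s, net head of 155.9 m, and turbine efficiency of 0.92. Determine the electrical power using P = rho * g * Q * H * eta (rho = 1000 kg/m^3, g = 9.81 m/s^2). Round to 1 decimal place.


Apply the hydropower formula P = rho * g * Q * H * eta
rho * g = 1000 * 9.81 = 9810.0
P = 9810.0 * 8.0 * 155.9 * 0.92
P = 11256229.4 W

11256229.4


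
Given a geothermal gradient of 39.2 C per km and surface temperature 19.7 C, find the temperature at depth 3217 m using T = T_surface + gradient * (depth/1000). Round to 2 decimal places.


Convert depth to km: 3217 / 1000 = 3.217 km
Temperature increase = gradient * depth_km = 39.2 * 3.217 = 126.11 C
Temperature at depth = T_surface + delta_T = 19.7 + 126.11
T = 145.81 C

145.81


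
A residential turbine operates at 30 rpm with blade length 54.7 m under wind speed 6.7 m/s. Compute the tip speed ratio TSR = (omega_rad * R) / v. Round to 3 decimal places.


Convert rotational speed to rad/s:
  omega = 30 * 2 * pi / 60 = 3.1416 rad/s
Compute tip speed:
  v_tip = omega * R = 3.1416 * 54.7 = 171.845 m/s
Tip speed ratio:
  TSR = v_tip / v_wind = 171.845 / 6.7 = 25.649

25.649


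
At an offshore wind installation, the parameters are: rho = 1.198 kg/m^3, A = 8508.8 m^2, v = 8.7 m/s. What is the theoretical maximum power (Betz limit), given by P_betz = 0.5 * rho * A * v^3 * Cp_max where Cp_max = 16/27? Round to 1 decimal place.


The Betz coefficient Cp_max = 16/27 = 0.5926
v^3 = 8.7^3 = 658.503
P_betz = 0.5 * rho * A * v^3 * Cp_max
P_betz = 0.5 * 1.198 * 8508.8 * 658.503 * 0.5926
P_betz = 1988882.4 W

1988882.4


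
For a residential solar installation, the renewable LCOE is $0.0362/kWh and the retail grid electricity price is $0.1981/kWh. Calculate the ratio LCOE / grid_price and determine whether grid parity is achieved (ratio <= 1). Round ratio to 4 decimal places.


Compare LCOE to grid price:
  LCOE = $0.0362/kWh, Grid price = $0.1981/kWh
  Ratio = LCOE / grid_price = 0.0362 / 0.1981 = 0.1827
  Grid parity achieved (ratio <= 1)? yes

0.1827


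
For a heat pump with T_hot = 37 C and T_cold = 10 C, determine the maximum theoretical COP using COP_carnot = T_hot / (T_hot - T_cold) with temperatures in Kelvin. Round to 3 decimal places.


Convert to Kelvin:
  T_hot = 37 + 273.15 = 310.15 K
  T_cold = 10 + 273.15 = 283.15 K
Apply Carnot COP formula:
  COP = T_hot_K / (T_hot_K - T_cold_K) = 310.15 / 27.0
  COP = 11.487

11.487


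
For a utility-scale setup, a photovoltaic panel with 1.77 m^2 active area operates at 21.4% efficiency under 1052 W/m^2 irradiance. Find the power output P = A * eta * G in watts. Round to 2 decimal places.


Use the solar power formula P = A * eta * G.
Given: A = 1.77 m^2, eta = 0.214, G = 1052 W/m^2
P = 1.77 * 0.214 * 1052
P = 398.48 W

398.48


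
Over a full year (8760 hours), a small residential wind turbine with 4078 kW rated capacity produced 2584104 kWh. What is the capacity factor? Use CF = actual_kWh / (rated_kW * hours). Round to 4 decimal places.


Capacity factor = actual output / maximum possible output
Maximum possible = rated * hours = 4078 * 8760 = 35723280 kWh
CF = 2584104 / 35723280
CF = 0.0723

0.0723


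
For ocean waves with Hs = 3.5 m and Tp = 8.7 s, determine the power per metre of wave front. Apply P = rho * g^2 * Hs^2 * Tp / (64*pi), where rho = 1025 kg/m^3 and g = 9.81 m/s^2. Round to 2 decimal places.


Apply wave power formula:
  g^2 = 9.81^2 = 96.2361
  Hs^2 = 3.5^2 = 12.25
  Numerator = rho * g^2 * Hs^2 * Tp = 1025 * 96.2361 * 12.25 * 8.7 = 10512771.42
  Denominator = 64 * pi = 201.0619
  P = 10512771.42 / 201.0619 = 52286.24 W/m

52286.24


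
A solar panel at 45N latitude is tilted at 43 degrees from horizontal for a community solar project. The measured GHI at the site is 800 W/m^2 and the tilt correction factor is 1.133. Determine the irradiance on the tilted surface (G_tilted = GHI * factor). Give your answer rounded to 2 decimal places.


Identify the given values:
  GHI = 800 W/m^2, tilt correction factor = 1.133
Apply the formula G_tilted = GHI * factor:
  G_tilted = 800 * 1.133
  G_tilted = 906.40 W/m^2

906.40


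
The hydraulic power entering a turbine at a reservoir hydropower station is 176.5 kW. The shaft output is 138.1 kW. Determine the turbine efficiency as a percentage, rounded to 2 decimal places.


Turbine efficiency = (output power / input power) * 100
eta = (138.1 / 176.5) * 100
eta = 78.24%

78.24


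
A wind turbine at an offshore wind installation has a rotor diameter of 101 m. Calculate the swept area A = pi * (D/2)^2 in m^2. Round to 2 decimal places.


Compute the rotor radius:
  r = D / 2 = 101 / 2 = 50.5 m
Calculate swept area:
  A = pi * r^2 = pi * 50.5^2
  A = 8011.85 m^2

8011.85


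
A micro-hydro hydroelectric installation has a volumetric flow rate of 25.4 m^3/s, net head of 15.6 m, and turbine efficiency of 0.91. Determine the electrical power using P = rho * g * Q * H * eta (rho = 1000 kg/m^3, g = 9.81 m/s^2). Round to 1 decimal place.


Apply the hydropower formula P = rho * g * Q * H * eta
rho * g = 1000 * 9.81 = 9810.0
P = 9810.0 * 25.4 * 15.6 * 0.91
P = 3537274.1 W

3537274.1


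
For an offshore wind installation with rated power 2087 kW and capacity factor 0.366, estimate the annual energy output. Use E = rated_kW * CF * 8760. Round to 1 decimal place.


Annual energy = rated_kW * capacity_factor * hours_per_year
Given: P_rated = 2087 kW, CF = 0.366, hours = 8760
E = 2087 * 0.366 * 8760
E = 6691255.9 kWh

6691255.9


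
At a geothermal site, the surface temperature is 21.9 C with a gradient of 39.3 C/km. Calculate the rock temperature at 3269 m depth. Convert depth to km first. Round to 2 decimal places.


Convert depth to km: 3269 / 1000 = 3.269 km
Temperature increase = gradient * depth_km = 39.3 * 3.269 = 128.47 C
Temperature at depth = T_surface + delta_T = 21.9 + 128.47
T = 150.37 C

150.37


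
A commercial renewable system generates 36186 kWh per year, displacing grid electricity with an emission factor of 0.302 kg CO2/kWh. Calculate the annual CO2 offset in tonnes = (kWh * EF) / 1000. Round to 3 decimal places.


CO2 offset in kg = generation * emission_factor
CO2 offset = 36186 * 0.302 = 10928.17 kg
Convert to tonnes:
  CO2 offset = 10928.17 / 1000 = 10.928 tonnes

10.928


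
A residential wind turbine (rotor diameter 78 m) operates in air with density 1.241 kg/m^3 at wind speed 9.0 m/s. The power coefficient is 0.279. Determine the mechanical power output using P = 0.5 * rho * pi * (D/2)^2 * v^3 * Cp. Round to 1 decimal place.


Step 1 -- Compute swept area:
  A = pi * (D/2)^2 = pi * (78/2)^2 = 4778.36 m^2
Step 2 -- Apply wind power equation:
  P = 0.5 * rho * A * v^3 * Cp
  v^3 = 9.0^3 = 729.0
  P = 0.5 * 1.241 * 4778.36 * 729.0 * 0.279
  P = 603049.0 W

603049.0


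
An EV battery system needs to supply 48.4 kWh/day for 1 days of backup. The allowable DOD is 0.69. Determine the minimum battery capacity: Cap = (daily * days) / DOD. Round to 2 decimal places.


Total energy needed = daily * days = 48.4 * 1 = 48.4 kWh
Account for depth of discharge:
  Cap = total_energy / DOD = 48.4 / 0.69
  Cap = 70.14 kWh

70.14


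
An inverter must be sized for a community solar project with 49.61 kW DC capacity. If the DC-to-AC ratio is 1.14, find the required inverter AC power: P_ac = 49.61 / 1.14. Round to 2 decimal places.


The inverter AC capacity is determined by the DC/AC ratio.
Given: P_dc = 49.61 kW, DC/AC ratio = 1.14
P_ac = P_dc / ratio = 49.61 / 1.14
P_ac = 43.52 kW

43.52


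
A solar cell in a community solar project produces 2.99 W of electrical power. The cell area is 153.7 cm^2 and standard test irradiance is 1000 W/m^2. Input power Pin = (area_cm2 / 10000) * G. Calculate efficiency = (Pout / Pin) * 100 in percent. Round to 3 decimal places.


First compute the input power:
  Pin = area_cm2 / 10000 * G = 153.7 / 10000 * 1000 = 15.37 W
Then compute efficiency:
  Efficiency = (Pout / Pin) * 100 = (2.99 / 15.37) * 100
  Efficiency = 19.453%

19.453


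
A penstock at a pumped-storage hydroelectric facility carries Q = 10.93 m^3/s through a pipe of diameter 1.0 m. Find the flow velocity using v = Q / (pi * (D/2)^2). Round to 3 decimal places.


Compute pipe cross-sectional area:
  A = pi * (D/2)^2 = pi * (1.0/2)^2 = 0.7854 m^2
Calculate velocity:
  v = Q / A = 10.93 / 0.7854
  v = 13.917 m/s

13.917


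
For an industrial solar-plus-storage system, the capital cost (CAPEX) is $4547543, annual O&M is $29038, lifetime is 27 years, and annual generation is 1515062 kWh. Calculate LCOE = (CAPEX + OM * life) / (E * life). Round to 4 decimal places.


Total cost = CAPEX + OM * lifetime = 4547543 + 29038 * 27 = 4547543 + 784026 = 5331569
Total generation = annual * lifetime = 1515062 * 27 = 40906674 kWh
LCOE = 5331569 / 40906674
LCOE = 0.1303 $/kWh

0.1303


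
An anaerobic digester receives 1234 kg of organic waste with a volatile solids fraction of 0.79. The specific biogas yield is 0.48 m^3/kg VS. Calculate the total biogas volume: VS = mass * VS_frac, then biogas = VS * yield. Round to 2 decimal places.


Compute volatile solids:
  VS = mass * VS_fraction = 1234 * 0.79 = 974.86 kg
Calculate biogas volume:
  Biogas = VS * specific_yield = 974.86 * 0.48
  Biogas = 467.93 m^3

467.93


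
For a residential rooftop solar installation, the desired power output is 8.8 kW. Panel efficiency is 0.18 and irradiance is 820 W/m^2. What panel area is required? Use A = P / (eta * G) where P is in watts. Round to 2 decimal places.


Convert target power to watts: P = 8.8 * 1000 = 8800.0 W
Compute denominator: eta * G = 0.18 * 820 = 147.6
Required area A = P / (eta * G) = 8800.0 / 147.6
A = 59.62 m^2

59.62


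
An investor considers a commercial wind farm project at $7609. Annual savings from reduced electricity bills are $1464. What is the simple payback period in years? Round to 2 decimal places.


Simple payback period = initial cost / annual savings
Payback = 7609 / 1464
Payback = 5.20 years

5.20


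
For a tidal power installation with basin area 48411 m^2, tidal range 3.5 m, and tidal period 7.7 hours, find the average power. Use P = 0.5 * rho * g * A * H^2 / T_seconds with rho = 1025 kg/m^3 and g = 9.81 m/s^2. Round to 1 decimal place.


Convert period to seconds: T = 7.7 * 3600 = 27720.0 s
H^2 = 3.5^2 = 12.25
P = 0.5 * rho * g * A * H^2 / T
P = 0.5 * 1025 * 9.81 * 48411 * 12.25 / 27720.0
P = 107559.8 W

107559.8


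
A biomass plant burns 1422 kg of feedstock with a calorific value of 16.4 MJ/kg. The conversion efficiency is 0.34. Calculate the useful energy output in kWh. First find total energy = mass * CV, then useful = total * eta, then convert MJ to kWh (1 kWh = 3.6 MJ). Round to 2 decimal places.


Total energy = mass * CV = 1422 * 16.4 = 23320.8 MJ
Useful energy = total * eta = 23320.8 * 0.34 = 7929.07 MJ
Convert to kWh: 7929.07 / 3.6
Useful energy = 2202.52 kWh

2202.52


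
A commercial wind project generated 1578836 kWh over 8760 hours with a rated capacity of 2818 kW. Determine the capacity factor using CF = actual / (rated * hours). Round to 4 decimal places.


Capacity factor = actual output / maximum possible output
Maximum possible = rated * hours = 2818 * 8760 = 24685680 kWh
CF = 1578836 / 24685680
CF = 0.0640

0.0640


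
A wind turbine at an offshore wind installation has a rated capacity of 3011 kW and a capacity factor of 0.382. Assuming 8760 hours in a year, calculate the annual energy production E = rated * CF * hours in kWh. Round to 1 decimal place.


Annual energy = rated_kW * capacity_factor * hours_per_year
Given: P_rated = 3011 kW, CF = 0.382, hours = 8760
E = 3011 * 0.382 * 8760
E = 10075769.5 kWh

10075769.5


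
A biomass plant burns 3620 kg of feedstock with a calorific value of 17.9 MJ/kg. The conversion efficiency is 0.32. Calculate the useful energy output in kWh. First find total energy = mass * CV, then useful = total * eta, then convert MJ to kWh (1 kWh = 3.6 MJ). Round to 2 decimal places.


Total energy = mass * CV = 3620 * 17.9 = 64798.0 MJ
Useful energy = total * eta = 64798.0 * 0.32 = 20735.36 MJ
Convert to kWh: 20735.36 / 3.6
Useful energy = 5759.82 kWh

5759.82


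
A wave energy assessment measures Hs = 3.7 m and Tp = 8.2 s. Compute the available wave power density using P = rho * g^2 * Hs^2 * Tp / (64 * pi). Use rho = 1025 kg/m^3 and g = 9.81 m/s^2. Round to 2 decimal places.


Apply wave power formula:
  g^2 = 9.81^2 = 96.2361
  Hs^2 = 3.7^2 = 13.69
  Numerator = rho * g^2 * Hs^2 * Tp = 1025 * 96.2361 * 13.69 * 8.2 = 11073353.92
  Denominator = 64 * pi = 201.0619
  P = 11073353.92 / 201.0619 = 55074.34 W/m

55074.34


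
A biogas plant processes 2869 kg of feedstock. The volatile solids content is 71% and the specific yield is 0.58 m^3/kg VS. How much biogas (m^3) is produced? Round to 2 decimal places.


Compute volatile solids:
  VS = mass * VS_fraction = 2869 * 0.71 = 2036.99 kg
Calculate biogas volume:
  Biogas = VS * specific_yield = 2036.99 * 0.58
  Biogas = 1181.45 m^3

1181.45


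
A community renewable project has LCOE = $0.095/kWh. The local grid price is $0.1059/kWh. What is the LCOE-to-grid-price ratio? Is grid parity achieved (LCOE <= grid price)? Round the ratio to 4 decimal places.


Compare LCOE to grid price:
  LCOE = $0.095/kWh, Grid price = $0.1059/kWh
  Ratio = LCOE / grid_price = 0.095 / 0.1059 = 0.8971
  Grid parity achieved (ratio <= 1)? yes

0.8971


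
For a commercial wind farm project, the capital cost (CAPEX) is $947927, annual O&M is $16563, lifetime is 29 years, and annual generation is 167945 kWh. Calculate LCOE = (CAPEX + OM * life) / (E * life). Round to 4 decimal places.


Total cost = CAPEX + OM * lifetime = 947927 + 16563 * 29 = 947927 + 480327 = 1428254
Total generation = annual * lifetime = 167945 * 29 = 4870405 kWh
LCOE = 1428254 / 4870405
LCOE = 0.2933 $/kWh

0.2933


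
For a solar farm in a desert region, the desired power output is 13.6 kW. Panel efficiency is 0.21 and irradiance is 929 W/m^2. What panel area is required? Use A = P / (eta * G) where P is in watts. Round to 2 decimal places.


Convert target power to watts: P = 13.6 * 1000 = 13600.0 W
Compute denominator: eta * G = 0.21 * 929 = 195.09
Required area A = P / (eta * G) = 13600.0 / 195.09
A = 69.71 m^2

69.71


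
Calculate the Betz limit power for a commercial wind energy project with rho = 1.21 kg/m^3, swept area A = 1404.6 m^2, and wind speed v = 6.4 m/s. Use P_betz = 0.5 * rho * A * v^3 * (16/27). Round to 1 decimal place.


The Betz coefficient Cp_max = 16/27 = 0.5926
v^3 = 6.4^3 = 262.144
P_betz = 0.5 * rho * A * v^3 * Cp_max
P_betz = 0.5 * 1.21 * 1404.6 * 262.144 * 0.5926
P_betz = 132009.2 W

132009.2


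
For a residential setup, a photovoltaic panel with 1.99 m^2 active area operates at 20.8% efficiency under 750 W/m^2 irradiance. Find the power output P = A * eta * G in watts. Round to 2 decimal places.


Use the solar power formula P = A * eta * G.
Given: A = 1.99 m^2, eta = 0.208, G = 750 W/m^2
P = 1.99 * 0.208 * 750
P = 310.44 W

310.44


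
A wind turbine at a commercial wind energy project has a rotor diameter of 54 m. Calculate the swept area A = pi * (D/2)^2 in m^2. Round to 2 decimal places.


Compute the rotor radius:
  r = D / 2 = 54 / 2 = 27.0 m
Calculate swept area:
  A = pi * r^2 = pi * 27.0^2
  A = 2290.22 m^2

2290.22


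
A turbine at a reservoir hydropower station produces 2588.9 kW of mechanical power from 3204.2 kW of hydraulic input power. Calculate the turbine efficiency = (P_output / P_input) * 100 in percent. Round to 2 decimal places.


Turbine efficiency = (output power / input power) * 100
eta = (2588.9 / 3204.2) * 100
eta = 80.80%

80.80


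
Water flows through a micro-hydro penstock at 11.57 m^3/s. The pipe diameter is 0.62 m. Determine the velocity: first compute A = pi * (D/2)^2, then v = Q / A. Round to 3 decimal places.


Compute pipe cross-sectional area:
  A = pi * (D/2)^2 = pi * (0.62/2)^2 = 0.3019 m^2
Calculate velocity:
  v = Q / A = 11.57 / 0.3019
  v = 38.323 m/s

38.323


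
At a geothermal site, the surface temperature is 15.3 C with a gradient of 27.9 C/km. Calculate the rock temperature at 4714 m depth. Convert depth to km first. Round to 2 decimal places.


Convert depth to km: 4714 / 1000 = 4.714 km
Temperature increase = gradient * depth_km = 27.9 * 4.714 = 131.52 C
Temperature at depth = T_surface + delta_T = 15.3 + 131.52
T = 146.82 C

146.82


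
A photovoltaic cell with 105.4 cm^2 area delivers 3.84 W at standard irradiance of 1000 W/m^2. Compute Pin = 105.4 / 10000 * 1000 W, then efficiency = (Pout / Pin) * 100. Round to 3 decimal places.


First compute the input power:
  Pin = area_cm2 / 10000 * G = 105.4 / 10000 * 1000 = 10.54 W
Then compute efficiency:
  Efficiency = (Pout / Pin) * 100 = (3.84 / 10.54) * 100
  Efficiency = 36.433%

36.433


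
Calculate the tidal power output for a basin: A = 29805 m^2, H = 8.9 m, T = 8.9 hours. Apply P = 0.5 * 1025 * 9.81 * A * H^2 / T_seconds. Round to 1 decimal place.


Convert period to seconds: T = 8.9 * 3600 = 32040.0 s
H^2 = 8.9^2 = 79.21
P = 0.5 * rho * g * A * H^2 / T
P = 0.5 * 1025 * 9.81 * 29805 * 79.21 / 32040.0
P = 370458.5 W

370458.5


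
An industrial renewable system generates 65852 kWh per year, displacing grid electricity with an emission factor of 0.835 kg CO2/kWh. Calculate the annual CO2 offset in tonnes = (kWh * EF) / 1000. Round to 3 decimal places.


CO2 offset in kg = generation * emission_factor
CO2 offset = 65852 * 0.835 = 54986.42 kg
Convert to tonnes:
  CO2 offset = 54986.42 / 1000 = 54.986 tonnes

54.986


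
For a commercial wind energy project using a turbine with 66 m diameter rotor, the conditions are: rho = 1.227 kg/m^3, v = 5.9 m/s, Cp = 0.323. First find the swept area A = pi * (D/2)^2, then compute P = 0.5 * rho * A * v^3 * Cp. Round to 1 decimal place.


Step 1 -- Compute swept area:
  A = pi * (D/2)^2 = pi * (66/2)^2 = 3421.19 m^2
Step 2 -- Apply wind power equation:
  P = 0.5 * rho * A * v^3 * Cp
  v^3 = 5.9^3 = 205.379
  P = 0.5 * 1.227 * 3421.19 * 205.379 * 0.323
  P = 139235.8 W

139235.8


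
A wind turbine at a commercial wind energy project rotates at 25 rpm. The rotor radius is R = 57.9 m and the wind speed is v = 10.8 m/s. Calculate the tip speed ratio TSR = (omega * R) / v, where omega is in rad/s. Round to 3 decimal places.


Convert rotational speed to rad/s:
  omega = 25 * 2 * pi / 60 = 2.618 rad/s
Compute tip speed:
  v_tip = omega * R = 2.618 * 57.9 = 151.582 m/s
Tip speed ratio:
  TSR = v_tip / v_wind = 151.582 / 10.8 = 14.035

14.035


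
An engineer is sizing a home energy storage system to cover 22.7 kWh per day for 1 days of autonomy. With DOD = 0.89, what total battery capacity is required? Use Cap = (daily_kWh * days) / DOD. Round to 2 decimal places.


Total energy needed = daily * days = 22.7 * 1 = 22.7 kWh
Account for depth of discharge:
  Cap = total_energy / DOD = 22.7 / 0.89
  Cap = 25.51 kWh

25.51


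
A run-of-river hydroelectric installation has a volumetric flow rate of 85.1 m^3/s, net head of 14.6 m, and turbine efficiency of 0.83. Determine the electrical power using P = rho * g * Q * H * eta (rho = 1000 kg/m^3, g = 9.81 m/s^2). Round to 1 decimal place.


Apply the hydropower formula P = rho * g * Q * H * eta
rho * g = 1000 * 9.81 = 9810.0
P = 9810.0 * 85.1 * 14.6 * 0.83
P = 10116482.1 W

10116482.1


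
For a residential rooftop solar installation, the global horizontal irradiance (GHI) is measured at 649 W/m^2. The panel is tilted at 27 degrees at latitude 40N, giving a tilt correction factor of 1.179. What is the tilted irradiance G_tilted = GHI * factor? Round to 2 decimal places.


Identify the given values:
  GHI = 649 W/m^2, tilt correction factor = 1.179
Apply the formula G_tilted = GHI * factor:
  G_tilted = 649 * 1.179
  G_tilted = 765.17 W/m^2

765.17


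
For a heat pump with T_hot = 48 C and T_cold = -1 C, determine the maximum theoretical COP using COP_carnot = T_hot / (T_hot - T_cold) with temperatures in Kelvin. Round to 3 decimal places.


Convert to Kelvin:
  T_hot = 48 + 273.15 = 321.15 K
  T_cold = -1 + 273.15 = 272.15 K
Apply Carnot COP formula:
  COP = T_hot_K / (T_hot_K - T_cold_K) = 321.15 / 49.0
  COP = 6.554

6.554


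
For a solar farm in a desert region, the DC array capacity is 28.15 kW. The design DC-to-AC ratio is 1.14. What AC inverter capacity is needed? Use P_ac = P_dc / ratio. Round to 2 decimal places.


The inverter AC capacity is determined by the DC/AC ratio.
Given: P_dc = 28.15 kW, DC/AC ratio = 1.14
P_ac = P_dc / ratio = 28.15 / 1.14
P_ac = 24.69 kW

24.69


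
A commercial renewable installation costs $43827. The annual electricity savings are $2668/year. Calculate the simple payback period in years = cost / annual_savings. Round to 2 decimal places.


Simple payback period = initial cost / annual savings
Payback = 43827 / 2668
Payback = 16.43 years

16.43


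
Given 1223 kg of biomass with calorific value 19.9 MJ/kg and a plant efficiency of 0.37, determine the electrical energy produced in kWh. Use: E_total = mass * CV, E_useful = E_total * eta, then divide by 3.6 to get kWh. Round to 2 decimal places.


Total energy = mass * CV = 1223 * 19.9 = 24337.7 MJ
Useful energy = total * eta = 24337.7 * 0.37 = 9004.95 MJ
Convert to kWh: 9004.95 / 3.6
Useful energy = 2501.37 kWh

2501.37


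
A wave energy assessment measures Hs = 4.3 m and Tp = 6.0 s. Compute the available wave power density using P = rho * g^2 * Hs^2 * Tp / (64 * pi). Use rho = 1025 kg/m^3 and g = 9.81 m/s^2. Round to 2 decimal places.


Apply wave power formula:
  g^2 = 9.81^2 = 96.2361
  Hs^2 = 4.3^2 = 18.49
  Numerator = rho * g^2 * Hs^2 * Tp = 1025 * 96.2361 * 18.49 * 6.0 = 10943343.76
  Denominator = 64 * pi = 201.0619
  P = 10943343.76 / 201.0619 = 54427.73 W/m

54427.73


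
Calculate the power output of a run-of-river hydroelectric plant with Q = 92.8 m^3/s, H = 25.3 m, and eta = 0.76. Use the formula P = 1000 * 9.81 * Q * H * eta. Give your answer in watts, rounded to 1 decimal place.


Apply the hydropower formula P = rho * g * Q * H * eta
rho * g = 1000 * 9.81 = 9810.0
P = 9810.0 * 92.8 * 25.3 * 0.76
P = 17504555.9 W

17504555.9


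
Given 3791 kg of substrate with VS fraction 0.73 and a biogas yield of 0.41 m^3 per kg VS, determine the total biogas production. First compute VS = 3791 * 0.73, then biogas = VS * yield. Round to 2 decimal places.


Compute volatile solids:
  VS = mass * VS_fraction = 3791 * 0.73 = 2767.43 kg
Calculate biogas volume:
  Biogas = VS * specific_yield = 2767.43 * 0.41
  Biogas = 1134.65 m^3

1134.65


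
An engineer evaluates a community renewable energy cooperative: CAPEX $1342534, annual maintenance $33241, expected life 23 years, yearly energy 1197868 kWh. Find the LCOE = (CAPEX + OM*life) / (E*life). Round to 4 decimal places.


Total cost = CAPEX + OM * lifetime = 1342534 + 33241 * 23 = 1342534 + 764543 = 2107077
Total generation = annual * lifetime = 1197868 * 23 = 27550964 kWh
LCOE = 2107077 / 27550964
LCOE = 0.0765 $/kWh

0.0765


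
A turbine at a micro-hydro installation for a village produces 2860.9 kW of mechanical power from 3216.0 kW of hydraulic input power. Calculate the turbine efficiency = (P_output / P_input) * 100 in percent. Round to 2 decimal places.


Turbine efficiency = (output power / input power) * 100
eta = (2860.9 / 3216.0) * 100
eta = 88.96%

88.96


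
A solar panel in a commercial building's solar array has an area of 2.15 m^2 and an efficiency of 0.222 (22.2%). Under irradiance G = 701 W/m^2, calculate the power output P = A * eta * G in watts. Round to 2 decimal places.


Use the solar power formula P = A * eta * G.
Given: A = 2.15 m^2, eta = 0.222, G = 701 W/m^2
P = 2.15 * 0.222 * 701
P = 334.59 W

334.59


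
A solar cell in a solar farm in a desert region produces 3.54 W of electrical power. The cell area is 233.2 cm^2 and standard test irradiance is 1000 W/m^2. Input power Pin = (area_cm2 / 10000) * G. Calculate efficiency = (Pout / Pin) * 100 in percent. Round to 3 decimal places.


First compute the input power:
  Pin = area_cm2 / 10000 * G = 233.2 / 10000 * 1000 = 23.32 W
Then compute efficiency:
  Efficiency = (Pout / Pin) * 100 = (3.54 / 23.32) * 100
  Efficiency = 15.180%

15.180


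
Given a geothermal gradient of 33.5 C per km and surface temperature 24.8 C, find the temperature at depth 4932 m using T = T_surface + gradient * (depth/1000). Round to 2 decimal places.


Convert depth to km: 4932 / 1000 = 4.932 km
Temperature increase = gradient * depth_km = 33.5 * 4.932 = 165.22 C
Temperature at depth = T_surface + delta_T = 24.8 + 165.22
T = 190.02 C

190.02


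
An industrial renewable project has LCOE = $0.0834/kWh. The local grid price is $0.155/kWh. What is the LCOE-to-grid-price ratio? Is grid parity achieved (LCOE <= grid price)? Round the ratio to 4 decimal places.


Compare LCOE to grid price:
  LCOE = $0.0834/kWh, Grid price = $0.155/kWh
  Ratio = LCOE / grid_price = 0.0834 / 0.155 = 0.5381
  Grid parity achieved (ratio <= 1)? yes

0.5381


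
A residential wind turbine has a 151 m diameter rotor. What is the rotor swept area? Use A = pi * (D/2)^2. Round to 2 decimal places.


Compute the rotor radius:
  r = D / 2 = 151 / 2 = 75.5 m
Calculate swept area:
  A = pi * r^2 = pi * 75.5^2
  A = 17907.86 m^2

17907.86


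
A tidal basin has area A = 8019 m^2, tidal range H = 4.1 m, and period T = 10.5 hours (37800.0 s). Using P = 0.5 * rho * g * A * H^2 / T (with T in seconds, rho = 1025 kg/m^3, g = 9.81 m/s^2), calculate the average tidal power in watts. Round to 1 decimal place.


Convert period to seconds: T = 10.5 * 3600 = 37800.0 s
H^2 = 4.1^2 = 16.81
P = 0.5 * rho * g * A * H^2 / T
P = 0.5 * 1025 * 9.81 * 8019 * 16.81 / 37800.0
P = 17929.1 W

17929.1


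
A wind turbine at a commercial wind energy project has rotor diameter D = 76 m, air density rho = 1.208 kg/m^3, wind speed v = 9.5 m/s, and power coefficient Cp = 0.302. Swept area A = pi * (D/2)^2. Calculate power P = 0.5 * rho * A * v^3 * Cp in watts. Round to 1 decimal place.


Step 1 -- Compute swept area:
  A = pi * (D/2)^2 = pi * (76/2)^2 = 4536.46 m^2
Step 2 -- Apply wind power equation:
  P = 0.5 * rho * A * v^3 * Cp
  v^3 = 9.5^3 = 857.375
  P = 0.5 * 1.208 * 4536.46 * 857.375 * 0.302
  P = 709466.3 W

709466.3


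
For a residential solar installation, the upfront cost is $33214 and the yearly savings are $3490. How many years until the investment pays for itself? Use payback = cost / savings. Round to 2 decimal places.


Simple payback period = initial cost / annual savings
Payback = 33214 / 3490
Payback = 9.52 years

9.52


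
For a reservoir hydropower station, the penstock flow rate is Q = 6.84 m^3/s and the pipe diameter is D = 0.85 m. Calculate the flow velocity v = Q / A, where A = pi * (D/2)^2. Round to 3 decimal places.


Compute pipe cross-sectional area:
  A = pi * (D/2)^2 = pi * (0.85/2)^2 = 0.5675 m^2
Calculate velocity:
  v = Q / A = 6.84 / 0.5675
  v = 12.054 m/s

12.054


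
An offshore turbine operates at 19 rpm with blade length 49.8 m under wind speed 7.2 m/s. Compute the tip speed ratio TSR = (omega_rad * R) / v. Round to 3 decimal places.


Convert rotational speed to rad/s:
  omega = 19 * 2 * pi / 60 = 1.9897 rad/s
Compute tip speed:
  v_tip = omega * R = 1.9897 * 49.8 = 99.086 m/s
Tip speed ratio:
  TSR = v_tip / v_wind = 99.086 / 7.2 = 13.762

13.762


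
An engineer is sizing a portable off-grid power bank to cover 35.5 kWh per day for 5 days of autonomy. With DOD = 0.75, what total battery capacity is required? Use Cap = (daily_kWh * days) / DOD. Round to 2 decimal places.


Total energy needed = daily * days = 35.5 * 5 = 177.5 kWh
Account for depth of discharge:
  Cap = total_energy / DOD = 177.5 / 0.75
  Cap = 236.67 kWh

236.67


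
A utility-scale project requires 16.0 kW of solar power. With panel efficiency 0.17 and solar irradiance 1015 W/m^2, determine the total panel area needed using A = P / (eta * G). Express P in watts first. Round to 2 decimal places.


Convert target power to watts: P = 16.0 * 1000 = 16000.0 W
Compute denominator: eta * G = 0.17 * 1015 = 172.55
Required area A = P / (eta * G) = 16000.0 / 172.55
A = 92.73 m^2

92.73


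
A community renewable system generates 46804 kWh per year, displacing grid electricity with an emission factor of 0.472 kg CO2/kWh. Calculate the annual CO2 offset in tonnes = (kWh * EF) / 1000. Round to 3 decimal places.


CO2 offset in kg = generation * emission_factor
CO2 offset = 46804 * 0.472 = 22091.49 kg
Convert to tonnes:
  CO2 offset = 22091.49 / 1000 = 22.091 tonnes

22.091


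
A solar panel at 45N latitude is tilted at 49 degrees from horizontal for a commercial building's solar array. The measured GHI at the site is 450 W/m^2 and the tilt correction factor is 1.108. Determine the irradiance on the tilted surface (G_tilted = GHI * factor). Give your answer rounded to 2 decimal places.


Identify the given values:
  GHI = 450 W/m^2, tilt correction factor = 1.108
Apply the formula G_tilted = GHI * factor:
  G_tilted = 450 * 1.108
  G_tilted = 498.60 W/m^2

498.60


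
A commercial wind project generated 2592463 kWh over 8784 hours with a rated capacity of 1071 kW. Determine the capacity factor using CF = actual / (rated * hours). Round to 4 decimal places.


Capacity factor = actual output / maximum possible output
Maximum possible = rated * hours = 1071 * 8784 = 9407664 kWh
CF = 2592463 / 9407664
CF = 0.2756

0.2756


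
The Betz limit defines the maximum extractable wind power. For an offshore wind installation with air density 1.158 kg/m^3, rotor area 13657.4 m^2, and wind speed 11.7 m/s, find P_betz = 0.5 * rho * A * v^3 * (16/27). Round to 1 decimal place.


The Betz coefficient Cp_max = 16/27 = 0.5926
v^3 = 11.7^3 = 1601.613
P_betz = 0.5 * rho * A * v^3 * Cp_max
P_betz = 0.5 * 1.158 * 13657.4 * 1601.613 * 0.5926
P_betz = 7505167.6 W

7505167.6


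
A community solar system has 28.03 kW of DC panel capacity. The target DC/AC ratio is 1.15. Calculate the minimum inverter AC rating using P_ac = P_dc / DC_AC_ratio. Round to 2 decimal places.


The inverter AC capacity is determined by the DC/AC ratio.
Given: P_dc = 28.03 kW, DC/AC ratio = 1.15
P_ac = P_dc / ratio = 28.03 / 1.15
P_ac = 24.37 kW

24.37


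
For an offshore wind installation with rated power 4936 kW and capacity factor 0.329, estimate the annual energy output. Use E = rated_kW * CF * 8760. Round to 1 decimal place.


Annual energy = rated_kW * capacity_factor * hours_per_year
Given: P_rated = 4936 kW, CF = 0.329, hours = 8760
E = 4936 * 0.329 * 8760
E = 14225749.4 kWh

14225749.4


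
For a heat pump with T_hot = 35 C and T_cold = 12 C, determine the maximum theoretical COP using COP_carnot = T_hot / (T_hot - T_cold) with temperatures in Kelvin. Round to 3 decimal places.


Convert to Kelvin:
  T_hot = 35 + 273.15 = 308.15 K
  T_cold = 12 + 273.15 = 285.15 K
Apply Carnot COP formula:
  COP = T_hot_K / (T_hot_K - T_cold_K) = 308.15 / 23.0
  COP = 13.398

13.398


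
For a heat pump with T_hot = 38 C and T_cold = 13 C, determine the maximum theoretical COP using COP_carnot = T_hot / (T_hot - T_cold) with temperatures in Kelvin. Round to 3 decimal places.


Convert to Kelvin:
  T_hot = 38 + 273.15 = 311.15 K
  T_cold = 13 + 273.15 = 286.15 K
Apply Carnot COP formula:
  COP = T_hot_K / (T_hot_K - T_cold_K) = 311.15 / 25.0
  COP = 12.446

12.446


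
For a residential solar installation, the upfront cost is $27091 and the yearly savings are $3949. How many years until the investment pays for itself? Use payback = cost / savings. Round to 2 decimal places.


Simple payback period = initial cost / annual savings
Payback = 27091 / 3949
Payback = 6.86 years

6.86


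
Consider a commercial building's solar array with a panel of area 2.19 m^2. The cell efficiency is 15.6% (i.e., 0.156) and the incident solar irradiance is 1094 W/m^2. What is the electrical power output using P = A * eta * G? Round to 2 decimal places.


Use the solar power formula P = A * eta * G.
Given: A = 2.19 m^2, eta = 0.156, G = 1094 W/m^2
P = 2.19 * 0.156 * 1094
P = 373.75 W

373.75


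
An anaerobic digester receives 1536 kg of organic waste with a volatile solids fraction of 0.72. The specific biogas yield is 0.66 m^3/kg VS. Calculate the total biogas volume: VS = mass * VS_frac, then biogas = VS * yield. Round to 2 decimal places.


Compute volatile solids:
  VS = mass * VS_fraction = 1536 * 0.72 = 1105.92 kg
Calculate biogas volume:
  Biogas = VS * specific_yield = 1105.92 * 0.66
  Biogas = 729.91 m^3

729.91


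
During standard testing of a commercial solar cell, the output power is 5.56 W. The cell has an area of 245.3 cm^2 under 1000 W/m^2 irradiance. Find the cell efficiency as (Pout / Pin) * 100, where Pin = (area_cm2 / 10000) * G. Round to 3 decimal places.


First compute the input power:
  Pin = area_cm2 / 10000 * G = 245.3 / 10000 * 1000 = 24.53 W
Then compute efficiency:
  Efficiency = (Pout / Pin) * 100 = (5.56 / 24.53) * 100
  Efficiency = 22.666%

22.666


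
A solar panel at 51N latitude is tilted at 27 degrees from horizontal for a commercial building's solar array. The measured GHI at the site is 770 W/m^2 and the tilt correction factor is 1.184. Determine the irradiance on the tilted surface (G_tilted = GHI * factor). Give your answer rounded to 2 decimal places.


Identify the given values:
  GHI = 770 W/m^2, tilt correction factor = 1.184
Apply the formula G_tilted = GHI * factor:
  G_tilted = 770 * 1.184
  G_tilted = 911.68 W/m^2

911.68


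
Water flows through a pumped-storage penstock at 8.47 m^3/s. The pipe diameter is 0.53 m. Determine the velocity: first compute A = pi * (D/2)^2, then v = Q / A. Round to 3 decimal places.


Compute pipe cross-sectional area:
  A = pi * (D/2)^2 = pi * (0.53/2)^2 = 0.2206 m^2
Calculate velocity:
  v = Q / A = 8.47 / 0.2206
  v = 38.392 m/s

38.392


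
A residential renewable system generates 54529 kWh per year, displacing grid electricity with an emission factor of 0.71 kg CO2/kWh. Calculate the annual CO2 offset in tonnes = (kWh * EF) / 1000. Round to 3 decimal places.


CO2 offset in kg = generation * emission_factor
CO2 offset = 54529 * 0.71 = 38715.59 kg
Convert to tonnes:
  CO2 offset = 38715.59 / 1000 = 38.716 tonnes

38.716


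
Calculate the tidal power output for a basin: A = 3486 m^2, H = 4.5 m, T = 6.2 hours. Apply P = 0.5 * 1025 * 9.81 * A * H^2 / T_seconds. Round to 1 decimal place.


Convert period to seconds: T = 6.2 * 3600 = 22320.0 s
H^2 = 4.5^2 = 20.25
P = 0.5 * rho * g * A * H^2 / T
P = 0.5 * 1025 * 9.81 * 3486 * 20.25 / 22320.0
P = 15900.9 W

15900.9


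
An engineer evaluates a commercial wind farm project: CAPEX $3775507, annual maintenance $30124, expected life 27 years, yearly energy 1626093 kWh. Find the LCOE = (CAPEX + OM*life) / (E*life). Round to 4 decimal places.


Total cost = CAPEX + OM * lifetime = 3775507 + 30124 * 27 = 3775507 + 813348 = 4588855
Total generation = annual * lifetime = 1626093 * 27 = 43904511 kWh
LCOE = 4588855 / 43904511
LCOE = 0.1045 $/kWh

0.1045


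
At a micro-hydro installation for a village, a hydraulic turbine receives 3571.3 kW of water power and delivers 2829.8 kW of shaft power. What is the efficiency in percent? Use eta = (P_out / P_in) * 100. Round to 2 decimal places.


Turbine efficiency = (output power / input power) * 100
eta = (2829.8 / 3571.3) * 100
eta = 79.24%

79.24


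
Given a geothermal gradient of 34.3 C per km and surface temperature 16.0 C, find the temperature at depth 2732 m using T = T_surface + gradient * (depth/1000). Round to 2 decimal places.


Convert depth to km: 2732 / 1000 = 2.732 km
Temperature increase = gradient * depth_km = 34.3 * 2.732 = 93.71 C
Temperature at depth = T_surface + delta_T = 16.0 + 93.71
T = 109.71 C

109.71


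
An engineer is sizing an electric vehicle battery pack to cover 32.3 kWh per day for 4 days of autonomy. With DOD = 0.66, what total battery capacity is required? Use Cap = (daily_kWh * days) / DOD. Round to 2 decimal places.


Total energy needed = daily * days = 32.3 * 4 = 129.2 kWh
Account for depth of discharge:
  Cap = total_energy / DOD = 129.2 / 0.66
  Cap = 195.76 kWh

195.76


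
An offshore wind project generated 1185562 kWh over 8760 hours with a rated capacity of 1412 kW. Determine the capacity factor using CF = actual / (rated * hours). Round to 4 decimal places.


Capacity factor = actual output / maximum possible output
Maximum possible = rated * hours = 1412 * 8760 = 12369120 kWh
CF = 1185562 / 12369120
CF = 0.0958

0.0958


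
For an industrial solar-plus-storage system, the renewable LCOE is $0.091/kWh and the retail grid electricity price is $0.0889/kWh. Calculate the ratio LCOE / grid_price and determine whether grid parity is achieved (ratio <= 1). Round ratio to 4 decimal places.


Compare LCOE to grid price:
  LCOE = $0.091/kWh, Grid price = $0.0889/kWh
  Ratio = LCOE / grid_price = 0.091 / 0.0889 = 1.0236
  Grid parity achieved (ratio <= 1)? no

1.0236


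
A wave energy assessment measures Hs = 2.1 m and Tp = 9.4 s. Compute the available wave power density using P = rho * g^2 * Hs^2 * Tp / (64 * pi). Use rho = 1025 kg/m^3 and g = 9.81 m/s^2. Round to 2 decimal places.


Apply wave power formula:
  g^2 = 9.81^2 = 96.2361
  Hs^2 = 2.1^2 = 4.41
  Numerator = rho * g^2 * Hs^2 * Tp = 1025 * 96.2361 * 4.41 * 9.4 = 4089105.57
  Denominator = 64 * pi = 201.0619
  P = 4089105.57 / 201.0619 = 20337.54 W/m

20337.54


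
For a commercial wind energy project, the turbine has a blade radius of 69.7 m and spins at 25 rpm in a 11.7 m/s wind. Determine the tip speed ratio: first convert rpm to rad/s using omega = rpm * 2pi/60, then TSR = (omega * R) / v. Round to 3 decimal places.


Convert rotational speed to rad/s:
  omega = 25 * 2 * pi / 60 = 2.618 rad/s
Compute tip speed:
  v_tip = omega * R = 2.618 * 69.7 = 182.474 m/s
Tip speed ratio:
  TSR = v_tip / v_wind = 182.474 / 11.7 = 15.596

15.596


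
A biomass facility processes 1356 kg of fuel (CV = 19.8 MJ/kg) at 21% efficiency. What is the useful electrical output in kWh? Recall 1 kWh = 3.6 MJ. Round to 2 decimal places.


Total energy = mass * CV = 1356 * 19.8 = 26848.8 MJ
Useful energy = total * eta = 26848.8 * 0.21 = 5638.25 MJ
Convert to kWh: 5638.25 / 3.6
Useful energy = 1566.18 kWh

1566.18


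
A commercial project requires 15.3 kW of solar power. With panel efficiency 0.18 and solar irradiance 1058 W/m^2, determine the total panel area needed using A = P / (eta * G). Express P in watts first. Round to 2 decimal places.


Convert target power to watts: P = 15.3 * 1000 = 15300.0 W
Compute denominator: eta * G = 0.18 * 1058 = 190.44
Required area A = P / (eta * G) = 15300.0 / 190.44
A = 80.34 m^2

80.34


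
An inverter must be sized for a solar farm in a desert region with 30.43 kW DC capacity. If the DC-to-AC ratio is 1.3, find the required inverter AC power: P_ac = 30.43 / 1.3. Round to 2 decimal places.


The inverter AC capacity is determined by the DC/AC ratio.
Given: P_dc = 30.43 kW, DC/AC ratio = 1.3
P_ac = P_dc / ratio = 30.43 / 1.3
P_ac = 23.41 kW

23.41


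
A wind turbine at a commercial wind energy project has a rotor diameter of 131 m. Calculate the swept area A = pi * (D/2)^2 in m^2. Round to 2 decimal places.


Compute the rotor radius:
  r = D / 2 = 131 / 2 = 65.5 m
Calculate swept area:
  A = pi * r^2 = pi * 65.5^2
  A = 13478.22 m^2

13478.22


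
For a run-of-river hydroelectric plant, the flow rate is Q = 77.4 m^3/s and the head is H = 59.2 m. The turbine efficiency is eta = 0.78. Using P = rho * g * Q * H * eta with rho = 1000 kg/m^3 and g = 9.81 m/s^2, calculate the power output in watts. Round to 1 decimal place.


Apply the hydropower formula P = rho * g * Q * H * eta
rho * g = 1000 * 9.81 = 9810.0
P = 9810.0 * 77.4 * 59.2 * 0.78
P = 35061159.7 W

35061159.7
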